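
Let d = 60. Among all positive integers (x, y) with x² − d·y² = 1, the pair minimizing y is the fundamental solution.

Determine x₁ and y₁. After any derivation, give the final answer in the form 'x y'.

31 4

√60 = [7; 1,2,1,14, …], period ℓ=4 (even) → k=3
k=0  a_k=7  p_k/q_k = 7/1
k=1  a_k=1  p_k/q_k = 8/1
k=2  a_k=2  p_k/q_k = 23/3
k=3  a_k=1  p_k/q_k = 31/4
(x₁, y₁) = (31, 4);  31² − 60·4² = 1 ✓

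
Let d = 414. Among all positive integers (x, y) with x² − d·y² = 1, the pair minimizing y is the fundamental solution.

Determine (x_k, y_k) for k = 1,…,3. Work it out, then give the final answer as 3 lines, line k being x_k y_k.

24335 1196
1184384449 58209320
57643991108495 2833047603204

√414 = [20; 2,1,7,2,7,1,2,40, …], period ℓ=8 (even) → k=7
i=0: a=20 ⇒ p=20, q=1
…
i=2: a=1 ⇒ p=61, q=3
i=3: a=7 ⇒ p=468, q=23
i=4: a=2 ⇒ p=997, q=49
…
i=6: a=1 ⇒ p=8444, q=415
i=7: a=2 ⇒ p=24335, q=1196
(x₁, y₁) = (24335, 1196);  24335² − 414·1196² = 1 ✓
n=2: (24335,1196)∘(24335,1196) = (24335·24335+414·1196·1196, 24335·1196+1196·24335) = (1184384449,58209320)
n=3: (1184384449,58209320)∘(24335,1196) = (24335·1184384449+414·1196·58209320, 24335·58209320+1196·1184384449) = (57643991108495,2833047603204)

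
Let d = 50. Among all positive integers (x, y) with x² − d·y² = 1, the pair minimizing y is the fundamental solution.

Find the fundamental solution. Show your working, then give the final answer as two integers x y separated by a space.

99 14

d=50: √d = [7; 14] (ℓ=1, odd), read p_1/q_1
i=0: a=7 ⇒ p=7, q=1
i=1: a=14 ⇒ p=99, q=14
fundamental: x₁=99, y₁=14  (since 9801 − 50·196 = 1)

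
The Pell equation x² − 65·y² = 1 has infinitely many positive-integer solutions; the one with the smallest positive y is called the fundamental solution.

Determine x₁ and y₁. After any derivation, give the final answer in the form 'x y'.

129 16

d=65: √d = [8; 16] (ℓ=1, odd), read p_1/q_1
k=0  a_k=8  p_k/q_k = 8/1
k=1  a_k=16  p_k/q_k = 129/16
(x₁, y₁) = (129, 16);  129² − 65·16² = 1 ✓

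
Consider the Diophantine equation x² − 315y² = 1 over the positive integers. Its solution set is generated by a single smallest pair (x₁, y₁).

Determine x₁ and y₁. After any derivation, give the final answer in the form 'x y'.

71 4

[17; 1,2,1,34] for √315; ℓ=4 ⇒ convergent index 3
i=0: a=17 ⇒ p=17, q=1
…
i=2: a=2 ⇒ p=53, q=3
i=3: a=1 ⇒ p=71, q=4
fundamental: x₁=71, y₁=4  (since 5041 − 315·16 = 1)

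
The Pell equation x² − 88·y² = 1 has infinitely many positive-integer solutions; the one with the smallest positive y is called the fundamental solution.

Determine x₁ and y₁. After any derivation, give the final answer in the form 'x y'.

√88 → a₀=9, period (2,1,1,1,2,18); ℓ=6 even so k=5
i=0: a=9 ⇒ p=9, q=1
i=1: a=2 ⇒ p=19, q=2
…
i=4: a=1 ⇒ p=75, q=8
i=5: a=2 ⇒ p=197, q=21
fundamental: x₁=197, y₁=21  (since 38809 − 88·441 = 1)

197 21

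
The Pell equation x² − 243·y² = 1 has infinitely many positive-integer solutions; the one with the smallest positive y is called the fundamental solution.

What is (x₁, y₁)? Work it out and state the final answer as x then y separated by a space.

70226 4505

d=243: √d = [15; 1,1,2,3,15,3,2,1,1,30] (ℓ=10, even), read p_9/q_9
k=0  a_k=15  p_k/q_k = 15/1
k=1  a_k=1  p_k/q_k = 16/1
k=2  a_k=1  p_k/q_k = 31/2
k=3  a_k=2  p_k/q_k = 78/5
k=4  a_k=3  p_k/q_k = 265/17
k=5  a_k=15  p_k/q_k = 4053/260
k=6  a_k=3  p_k/q_k = 12424/797
k=7  a_k=2  p_k/q_k = 28901/1854
k=8  a_k=1  p_k/q_k = 41325/2651
k=9  a_k=1  p_k/q_k = 70226/4505
(x₁, y₁) = (70226, 4505);  70226² − 243·4505² = 1 ✓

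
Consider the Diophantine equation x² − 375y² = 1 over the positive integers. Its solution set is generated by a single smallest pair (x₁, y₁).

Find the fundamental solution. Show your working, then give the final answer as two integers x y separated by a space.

15124 781

d=375: √d = [19; 2,1,2,1,5,1,2,1,2,38] (ℓ=10, even), read p_9/q_9
a_0=19:  p_0=19·1+0=19,  q_0=19·0+1=1
…
a_2=1:  p_2=1·39+19=58,  q_2=1·2+1=3
…
a_4=1:  p_4=1·155+58=213,  q_4=1·8+3=11
…
a_8=1:  p_8=1·4086+1433=5519,  q_8=1·211+74=285
a_9=2:  p_9=2·5519+4086=15124,  q_9=2·285+211=781
fundamental: x₁=15124, y₁=781  (since 228735376 − 375·609961 = 1)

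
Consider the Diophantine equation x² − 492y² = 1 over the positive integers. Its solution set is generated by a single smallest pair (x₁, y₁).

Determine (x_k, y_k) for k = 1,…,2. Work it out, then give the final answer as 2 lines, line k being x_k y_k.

√492 → a₀=22, period (5,1,1,10,1,1,5,44); ℓ=8 even so k=7
i=0: a=22 ⇒ p=22, q=1
i=1: a=5 ⇒ p=111, q=5
…
i=3: a=1 ⇒ p=244, q=11
i=4: a=10 ⇒ p=2573, q=116
…
i=6: a=1 ⇒ p=5390, q=243
i=7: a=5 ⇒ p=29767, q=1342
→ (29767, 1342).  Check: 29767²=886074289, 492·1342²=886074288, difference 1.
(x_2, y_2) = (29767·29767 + 492·1342·1342, 29767·1342 + 1342·29767) = (1772148577, 79894628)

29767 1342
1772148577 79894628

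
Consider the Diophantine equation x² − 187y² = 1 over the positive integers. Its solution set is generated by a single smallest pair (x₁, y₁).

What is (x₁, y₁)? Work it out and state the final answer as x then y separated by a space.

1682 123

d=187: √d = [13; 1,2,13,2,1,26] (ℓ=6, even), read p_5/q_5
k=0  a_k=13  p_k/q_k = 13/1
…
k=4  a_k=2  p_k/q_k = 1135/83
k=5  a_k=1  p_k/q_k = 1682/123
fundamental: x₁=1682, y₁=123  (since 2829124 − 187·15129 = 1)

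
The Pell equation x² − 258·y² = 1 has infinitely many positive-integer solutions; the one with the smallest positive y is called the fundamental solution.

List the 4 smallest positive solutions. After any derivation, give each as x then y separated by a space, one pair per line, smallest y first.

257 16
132097 8224
67897601 4227120
34899234817 2172731456

√258 → a₀=16, period (16,32); ℓ=2 even so k=1
k=0  a_k=16  p_k/q_k = 16/1
k=1  a_k=16  p_k/q_k = 257/16
(x₁, y₁) = (257, 16);  257² − 258·16² = 1 ✓
(257+16√258)^2 = 132097 + 8224√258
(257+16√258)^3 = 67897601 + 4227120√258
(257+16√258)^4 = 34899234817 + 2172731456√258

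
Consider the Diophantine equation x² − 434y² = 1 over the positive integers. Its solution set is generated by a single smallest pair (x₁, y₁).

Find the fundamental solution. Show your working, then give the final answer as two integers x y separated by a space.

√434 = [20; 1,4,1,40, …], period ℓ=4 (even) → k=3
step 0: (20, 1)  from 20·(1,0) + (0,1)
step 1: (21, 1)  from 1·(20,1) + (1,0)
step 2: (104, 5)  from 4·(21,1) + (20,1)
step 3: (125, 6)  from 1·(104,5) + (21,1)
fundamental: x₁=125, y₁=6  (since 15625 − 434·36 = 1)

125 6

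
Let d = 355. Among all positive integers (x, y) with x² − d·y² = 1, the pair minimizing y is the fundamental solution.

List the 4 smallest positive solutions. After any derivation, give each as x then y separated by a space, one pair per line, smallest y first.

954809 50676
1823320452961 96771801768
3481845556741524089 184797174548553948
6648994948371812427335041 352892010866963721270096

d=355: √d = [18; 1,5,3,3,1,6,1,3,3,5,1,36] (ℓ=12, even), read p_11/q_11
k=0  a_k=18  p_k/q_k = 18/1
k=1  a_k=1  p_k/q_k = 19/1
…
k=4  a_k=3  p_k/q_k = 1187/63
…
k=6  a_k=6  p_k/q_k = 10457/555
k=7  a_k=1  p_k/q_k = 12002/637
k=8  a_k=3  p_k/q_k = 46463/2466
k=9  a_k=3  p_k/q_k = 151391/8035
k=10  a_k=5  p_k/q_k = 803418/42641
k=11  a_k=1  p_k/q_k = 954809/50676
fundamental: x₁=954809, y₁=50676  (since 911660226481 − 355·2568056976 = 1)
k=2:  x_2 = 954809·954809+355·50676·50676 = 1823320452961,  y_2 = 954809·50676+50676·954809 = 96771801768
k=3:  x_3 = 954809·1823320452961+355·50676·96771801768 = 3481845556741524089,  y_3 = 954809·96771801768+50676·1823320452961 = 184797174548553948
k=4:  x_4 = 954809·3481845556741524089+355·50676·184797174548553948 = 6648994948371812427335041,  y_4 = 954809·184797174548553948+50676·3481845556741524089 = 352892010866963721270096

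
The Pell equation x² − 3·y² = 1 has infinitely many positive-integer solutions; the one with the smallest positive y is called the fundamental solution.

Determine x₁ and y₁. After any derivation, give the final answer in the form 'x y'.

√3 → a₀=1, period (1,2); ℓ=2 even so k=1
step 0: (1, 1)  from 1·(1,0) + (0,1)
step 1: (2, 1)  from 1·(1,1) + (1,0)
→ (2, 1).  Check: 2²=4, 3·1²=3, difference 1.

2 1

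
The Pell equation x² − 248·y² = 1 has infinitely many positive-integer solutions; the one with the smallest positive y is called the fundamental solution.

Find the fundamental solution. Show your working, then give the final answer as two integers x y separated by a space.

63 4

√248 = [15; 1,2,1,30, …], period ℓ=4 (even) → k=3
a_0=15:  p_0=15·1+0=15,  q_0=15·0+1=1
a_1=1:  p_1=1·15+1=16,  q_1=1·1+0=1
a_2=2:  p_2=2·16+15=47,  q_2=2·1+1=3
a_3=1:  p_3=1·47+16=63,  q_3=1·3+1=4
→ (63, 4).  Check: 63²=3969, 248·4²=3968, difference 1.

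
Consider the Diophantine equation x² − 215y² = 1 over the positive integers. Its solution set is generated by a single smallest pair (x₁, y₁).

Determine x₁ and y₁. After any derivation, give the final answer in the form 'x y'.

44 3

[14; 1,1,1,28] for √215; ℓ=4 ⇒ convergent index 3
i=0: a=14 ⇒ p=14, q=1
i=1: a=1 ⇒ p=15, q=1
i=2: a=1 ⇒ p=29, q=2
i=3: a=1 ⇒ p=44, q=3
fundamental: x₁=44, y₁=3  (since 1936 − 215·9 = 1)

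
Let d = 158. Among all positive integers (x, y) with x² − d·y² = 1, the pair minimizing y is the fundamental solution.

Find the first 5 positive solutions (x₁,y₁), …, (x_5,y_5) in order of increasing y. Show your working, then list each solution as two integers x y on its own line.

d=158: √d = [12; 1,1,3,12,3,1,1,24] (ℓ=8, even), read p_7/q_7
i=0: a=12 ⇒ p=12, q=1
i=1: a=1 ⇒ p=13, q=1
…
i=3: a=3 ⇒ p=88, q=7
…
i=5: a=3 ⇒ p=3331, q=265
i=6: a=1 ⇒ p=4412, q=351
i=7: a=1 ⇒ p=7743, q=616
→ (7743, 616).  Check: 7743²=59954049, 158·616²=59954048, difference 1.
k=2:  x_2 = 7743·7743+158·616·616 = 119908097,  y_2 = 7743·616+616·7743 = 9539376
k=3:  x_3 = 7743·119908097+158·616·9539376 = 1856896782399,  y_3 = 7743·9539376+616·119908097 = 147726776120
k=4:  x_4 = 7743·1856896782399+158·616·147726776120 = 28755903452322817,  y_4 = 7743·147726776120+616·1856896782399 = 2287696845454944
k=5:  x_5 = 7743·28755903452322817+158·616·2287696845454944 = 445313919005774361663,  y_5 = 7743·2287696845454944+616·28755903452322817 = 35427273200988486664

7743 616
119908097 9539376
1856896782399 147726776120
28755903452322817 2287696845454944
445313919005774361663 35427273200988486664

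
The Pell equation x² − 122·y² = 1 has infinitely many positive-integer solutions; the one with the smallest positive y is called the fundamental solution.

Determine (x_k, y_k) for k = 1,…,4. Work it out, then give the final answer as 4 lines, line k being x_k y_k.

[11; 22] for √122; ℓ=1 ⇒ convergent index 1
i=0: a=11 ⇒ p=11, q=1
i=1: a=22 ⇒ p=243, q=22
fundamental: x₁=243, y₁=22  (since 59049 − 122·484 = 1)
n=2: (243,22)∘(243,22) = (243·243+122·22·22, 243·22+22·243) = (118097,10692)
n=3: (118097,10692)∘(243,22) = (243·118097+122·22·10692, 243·10692+22·118097) = (57394899,5196290)
n=4: (57394899,5196290)∘(243,22) = (243·57394899+122·22·5196290, 243·5196290+22·57394899) = (27893802817,2525386248)

243 22
118097 10692
57394899 5196290
27893802817 2525386248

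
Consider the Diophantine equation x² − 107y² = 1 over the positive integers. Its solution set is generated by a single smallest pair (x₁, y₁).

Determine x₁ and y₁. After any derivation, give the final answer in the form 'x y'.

√107 = [10; 2,1,9,1,2,20, …], period ℓ=6 (even) → k=5
a_0=10:  p_0=10·1+0=10,  q_0=10·0+1=1
…
a_4=1:  p_4=1·300+31=331,  q_4=1·29+3=32
a_5=2:  p_5=2·331+300=962,  q_5=2·32+29=93
fundamental: x₁=962, y₁=93  (since 925444 − 107·8649 = 1)

962 93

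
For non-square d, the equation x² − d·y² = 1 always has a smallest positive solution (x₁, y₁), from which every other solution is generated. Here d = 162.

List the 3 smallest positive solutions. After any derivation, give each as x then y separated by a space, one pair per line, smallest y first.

√162 → a₀=12, period (1,2,1,2,12,2,1,2,1,24); ℓ=10 even so k=9
step 0: (12, 1)  from 12·(1,0) + (0,1)
…
step 2: (38, 3)  from 2·(13,1) + (12,1)
…
step 8: (14268, 1121)  from 2·(5333,419) + (3602,283)
step 9: (19601, 1540)  from 1·(14268,1121) + (5333,419)
fundamental: x₁=19601, y₁=1540  (since 384199201 − 162·2371600 = 1)
n=2: (19601,1540)∘(19601,1540) = (19601·19601+162·1540·1540, 19601·1540+1540·19601) = (768398401,60371080)
n=3: (768398401,60371080)∘(19601,1540) = (19601·768398401+162·1540·60371080, 19601·60371080+1540·768398401) = (30122754096401,2366667076620)

19601 1540
768398401 60371080
30122754096401 2366667076620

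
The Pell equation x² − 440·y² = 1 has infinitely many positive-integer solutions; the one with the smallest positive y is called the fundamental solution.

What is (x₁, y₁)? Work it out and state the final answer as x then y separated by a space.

21 1

[20; 1,40] for √440; ℓ=2 ⇒ convergent index 1
i=0: a=20 ⇒ p=20, q=1
i=1: a=1 ⇒ p=21, q=1
→ (21, 1).  Check: 21²=441, 440·1²=440, difference 1.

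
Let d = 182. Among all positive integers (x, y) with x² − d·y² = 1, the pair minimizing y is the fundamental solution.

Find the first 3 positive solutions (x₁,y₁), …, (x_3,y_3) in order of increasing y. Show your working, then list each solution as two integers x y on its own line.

√182 → a₀=13, period (2,26); ℓ=2 even so k=1
step 0: (13, 1)  from 13·(1,0) + (0,1)
step 1: (27, 2)  from 2·(13,1) + (1,0)
(x₁, y₁) = (27, 2);  27² − 182·2² = 1 ✓
(27+2√182)^2 = 1457 + 108√182
(27+2√182)^3 = 78651 + 5830√182

27 2
1457 108
78651 5830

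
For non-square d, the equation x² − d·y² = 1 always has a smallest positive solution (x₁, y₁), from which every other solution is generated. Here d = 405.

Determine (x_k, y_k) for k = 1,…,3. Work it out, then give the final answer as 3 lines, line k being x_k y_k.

d=405: √d = [20; 8,40] (ℓ=2, even), read p_1/q_1
a_0=20:  p_0=20·1+0=20,  q_0=20·0+1=1
a_1=8:  p_1=8·20+1=161,  q_1=8·1+0=8
(x₁, y₁) = (161, 8);  161² − 405·8² = 1 ✓
(x_2, y_2) = (161·161 + 405·8·8, 161·8 + 8·161) = (51841, 2576)
(x_3, y_3) = (161·51841 + 405·8·2576, 161·2576 + 8·51841) = (16692641, 829464)

161 8
51841 2576
16692641 829464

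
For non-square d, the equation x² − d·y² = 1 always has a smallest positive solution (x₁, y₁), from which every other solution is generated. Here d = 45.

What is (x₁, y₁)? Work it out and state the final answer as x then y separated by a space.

√45 = [6; 1,2,2,2,1,12, …], period ℓ=6 (even) → k=5
step 0: (6, 1)  from 6·(1,0) + (0,1)
step 1: (7, 1)  from 1·(6,1) + (1,0)
step 2: (20, 3)  from 2·(7,1) + (6,1)
step 3: (47, 7)  from 2·(20,3) + (7,1)
step 4: (114, 17)  from 2·(47,7) + (20,3)
step 5: (161, 24)  from 1·(114,17) + (47,7)
→ (161, 24).  Check: 161²=25921, 45·24²=25920, difference 1.

161 24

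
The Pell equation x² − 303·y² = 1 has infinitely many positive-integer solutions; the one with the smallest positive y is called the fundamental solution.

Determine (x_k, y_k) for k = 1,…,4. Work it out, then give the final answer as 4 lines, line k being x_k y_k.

√303 → a₀=17, period (2,2,5,2,2,34); ℓ=6 even so k=5
k=0  a_k=17  p_k/q_k = 17/1
k=1  a_k=2  p_k/q_k = 35/2
k=2  a_k=2  p_k/q_k = 87/5
k=3  a_k=5  p_k/q_k = 470/27
k=4  a_k=2  p_k/q_k = 1027/59
k=5  a_k=2  p_k/q_k = 2524/145
(x₁, y₁) = (2524, 145);  2524² − 303·145² = 1 ✓
(x_2, y_2) = (2524·2524 + 303·145·145, 2524·145 + 145·2524) = (12741151, 731960)
(x_3, y_3) = (2524·12741151 + 303·145·731960, 2524·731960 + 145·12741151) = (64317327724, 3694933935)
(x_4, y_4) = (2524·64317327724 + 303·145·3694933935, 2524·3694933935 + 145·64317327724) = (324673857609601, 18652025771920)

2524 145
12741151 731960
64317327724 3694933935
324673857609601 18652025771920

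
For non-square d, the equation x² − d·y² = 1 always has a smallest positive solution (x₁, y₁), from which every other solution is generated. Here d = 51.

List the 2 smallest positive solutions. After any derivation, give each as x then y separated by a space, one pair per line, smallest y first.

50 7
4999 700

√51 = [7; 7,14, …], period ℓ=2 (even) → k=1
step 0: (7, 1)  from 7·(1,0) + (0,1)
step 1: (50, 7)  from 7·(7,1) + (1,0)
→ (50, 7).  Check: 50²=2500, 51·7²=2499, difference 1.
(50+7√51)^2 = 4999 + 700√51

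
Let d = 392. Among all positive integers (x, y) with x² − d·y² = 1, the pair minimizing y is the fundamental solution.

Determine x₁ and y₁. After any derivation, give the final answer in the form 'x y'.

99 5

d=392: √d = [19; 1,3,1,38] (ℓ=4, even), read p_3/q_3
i=0: a=19 ⇒ p=19, q=1
…
i=2: a=3 ⇒ p=79, q=4
i=3: a=1 ⇒ p=99, q=5
fundamental: x₁=99, y₁=5  (since 9801 − 392·25 = 1)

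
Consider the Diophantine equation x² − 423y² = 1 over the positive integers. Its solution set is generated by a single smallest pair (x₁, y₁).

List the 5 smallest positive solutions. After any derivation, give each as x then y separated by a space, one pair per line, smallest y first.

4607 224
42448897 2063936
391124132351 19017106080
3603817713033217 175223613357184
33205576016763929087 1614510354455987296

√423 → a₀=20, period (1,1,3,4,3,1,1,40); ℓ=8 even so k=7
i=0: a=20 ⇒ p=20, q=1
…
i=6: a=1 ⇒ p=2612, q=127
i=7: a=1 ⇒ p=4607, q=224
(x₁, y₁) = (4607, 224);  4607² − 423·224² = 1 ✓
k=2:  x_2 = 4607·4607+423·224·224 = 42448897,  y_2 = 4607·224+224·4607 = 2063936
k=3:  x_3 = 4607·42448897+423·224·2063936 = 391124132351,  y_3 = 4607·2063936+224·42448897 = 19017106080
k=4:  x_4 = 4607·391124132351+423·224·19017106080 = 3603817713033217,  y_4 = 4607·19017106080+224·391124132351 = 175223613357184
k=5:  x_5 = 4607·3603817713033217+423·224·175223613357184 = 33205576016763929087,  y_5 = 4607·175223613357184+224·3603817713033217 = 1614510354455987296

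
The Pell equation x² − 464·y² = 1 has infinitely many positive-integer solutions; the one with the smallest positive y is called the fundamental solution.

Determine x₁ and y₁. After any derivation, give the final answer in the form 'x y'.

d=464: √d = [21; 1,1,5,1,1,1,5,1,1,42] (ℓ=10, even), read p_9/q_9
k=0  a_k=21  p_k/q_k = 21/1
k=1  a_k=1  p_k/q_k = 22/1
k=2  a_k=1  p_k/q_k = 43/2
…
k=4  a_k=1  p_k/q_k = 280/13
k=5  a_k=1  p_k/q_k = 517/24
…
k=7  a_k=5  p_k/q_k = 4502/209
k=8  a_k=1  p_k/q_k = 5299/246
k=9  a_k=1  p_k/q_k = 9801/455
(x₁, y₁) = (9801, 455);  9801² − 464·455² = 1 ✓

9801 455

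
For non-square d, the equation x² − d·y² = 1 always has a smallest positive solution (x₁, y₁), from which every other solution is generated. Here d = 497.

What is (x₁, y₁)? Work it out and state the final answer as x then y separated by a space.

1201887 53912

√497 = [22; 3,2,2,5,6,5,2,2,3,44, …], period ℓ=10 (even) → k=9
i=0: a=22 ⇒ p=22, q=1
…
i=2: a=2 ⇒ p=156, q=7
…
i=5: a=6 ⇒ p=12685, q=569
…
i=8: a=2 ⇒ p=352750, q=15823
i=9: a=3 ⇒ p=1201887, q=53912
fundamental: x₁=1201887, y₁=53912  (since 1444532360769 − 497·2906503744 = 1)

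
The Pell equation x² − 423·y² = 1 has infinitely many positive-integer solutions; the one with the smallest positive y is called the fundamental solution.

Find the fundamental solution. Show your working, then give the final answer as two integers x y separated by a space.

[20; 1,1,3,4,3,1,1,40] for √423; ℓ=8 ⇒ convergent index 7
i=0: a=20 ⇒ p=20, q=1
…
i=6: a=1 ⇒ p=2612, q=127
i=7: a=1 ⇒ p=4607, q=224
→ (4607, 224).  Check: 4607²=21224449, 423·224²=21224448, difference 1.

4607 224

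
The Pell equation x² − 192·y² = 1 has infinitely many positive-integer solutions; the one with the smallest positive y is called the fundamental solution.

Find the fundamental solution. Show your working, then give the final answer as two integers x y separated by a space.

d=192: √d = [13; 1,5,1,26] (ℓ=4, even), read p_3/q_3
a_0=13:  p_0=13·1+0=13,  q_0=13·0+1=1
a_1=1:  p_1=1·13+1=14,  q_1=1·1+0=1
a_2=5:  p_2=5·14+13=83,  q_2=5·1+1=6
a_3=1:  p_3=1·83+14=97,  q_3=1·6+1=7
→ (97, 7).  Check: 97²=9409, 192·7²=9408, difference 1.

97 7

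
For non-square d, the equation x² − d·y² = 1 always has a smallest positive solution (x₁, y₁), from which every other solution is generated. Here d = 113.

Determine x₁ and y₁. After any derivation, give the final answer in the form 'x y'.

[10; 1,1,1,2,2,1,1,1,20] for √113; ℓ=9 ⇒ convergent index 17
k=0  a_k=10  p_k/q_k = 10/1
…
k=2  a_k=1  p_k/q_k = 21/2
k=3  a_k=1  p_k/q_k = 32/3
…
k=5  a_k=2  p_k/q_k = 202/19
…
k=9  a_k=20  p_k/q_k = 16009/1506
k=10  a_k=1  p_k/q_k = 16785/1579
…
k=13  a_k=2  p_k/q_k = 131952/12413
…
k=16  a_k=1  p_k/q_k = 758918/71393
k=17  a_k=1  p_k/q_k = 1204353/113296
fundamental: x₁=1204353, y₁=113296  (since 1450466148609 − 113·12835983616 = 1)

1204353 113296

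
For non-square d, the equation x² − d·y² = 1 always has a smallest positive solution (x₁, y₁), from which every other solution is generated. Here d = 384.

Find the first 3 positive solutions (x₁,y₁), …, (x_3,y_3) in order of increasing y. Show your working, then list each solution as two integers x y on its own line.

4801 245
46099201 2352490
442644523201 22588608735

√384 → a₀=19, period (1,1,2,9,2,1,1,38); ℓ=8 even so k=7
k=0  a_k=19  p_k/q_k = 19/1
…
k=3  a_k=2  p_k/q_k = 98/5
…
k=6  a_k=1  p_k/q_k = 2861/146
k=7  a_k=1  p_k/q_k = 4801/245
(x₁, y₁) = (4801, 245);  4801² − 384·245² = 1 ✓
n=2: (4801,245)∘(4801,245) = (4801·4801+384·245·245, 4801·245+245·4801) = (46099201,2352490)
n=3: (46099201,2352490)∘(4801,245) = (4801·46099201+384·245·2352490, 4801·2352490+245·46099201) = (442644523201,22588608735)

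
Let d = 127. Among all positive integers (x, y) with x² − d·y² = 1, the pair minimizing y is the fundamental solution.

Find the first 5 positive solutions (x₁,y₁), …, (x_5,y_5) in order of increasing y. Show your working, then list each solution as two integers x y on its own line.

√127 → a₀=11, period (3,1,2,2,7,11,7,2,2,1,3,22); ℓ=12 even so k=11
i=0: a=11 ⇒ p=11, q=1
…
i=4: a=2 ⇒ p=293, q=26
i=5: a=7 ⇒ p=2175, q=193
…
i=10: a=1 ⇒ p=1274561, q=113099
i=11: a=3 ⇒ p=4730624, q=419775
(x₁, y₁) = (4730624, 419775);  4730624² − 127·419775² = 1 ✓
(x_2, y_2) = (4730624·4730624 + 127·419775·419775, 4730624·419775 + 419775·4730624) = (44757606858751, 3971595379200)
(x_3, y_3) = (4730624·44757606858751 + 127·419775·3971595379200, 4730624·3971595379200 + 419775·44757606858751) = (423462818377139450624, 37576248838264821825)
(x_4, y_4) = (4730624·423462818377139450624 + 127·419775·37576248838264821825, 4730624·37576248838264821825 + 419775·423462818377139450624) = (4006486743445029115330560001, 355518209168531397366758400)
(x_5, y_5) = (4730624·4006486743445029115330560001 + 127·419775·355518209168531397366758400, 4730624·355518209168531397366758400 + 419775·4006486743445029115330560001) = (37906364688445371364544653008890624, 3363645945459311770024609913661375)

4730624 419775
44757606858751 3971595379200
423462818377139450624 37576248838264821825
4006486743445029115330560001 355518209168531397366758400
37906364688445371364544653008890624 3363645945459311770024609913661375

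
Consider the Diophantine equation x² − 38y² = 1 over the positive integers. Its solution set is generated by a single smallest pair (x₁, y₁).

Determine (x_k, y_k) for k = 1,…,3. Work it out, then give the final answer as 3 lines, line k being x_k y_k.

37 6
2737 444
202501 32850

√38 = [6; 6,12, …], period ℓ=2 (even) → k=1
a_0=6:  p_0=6·1+0=6,  q_0=6·0+1=1
a_1=6:  p_1=6·6+1=37,  q_1=6·1+0=6
fundamental: x₁=37, y₁=6  (since 1369 − 38·36 = 1)
(37+6√38)^2 = 2737 + 444√38
(37+6√38)^3 = 202501 + 32850√38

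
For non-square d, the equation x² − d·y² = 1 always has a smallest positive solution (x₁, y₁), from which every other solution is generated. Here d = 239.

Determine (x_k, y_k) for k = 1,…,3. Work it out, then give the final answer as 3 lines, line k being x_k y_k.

6195120 400729
76759023628799 4965128484960
951062724926484326640 61519133559490389671

√239 = [15; 2,5,1,2,4,15,4,2,1,5,2,30, …], period ℓ=12 (even) → k=11
a_0=15:  p_0=15·1+0=15,  q_0=15·0+1=1
…
a_2=5:  p_2=5·31+15=170,  q_2=5·2+1=11
…
a_4=2:  p_4=2·201+170=572,  q_4=2·13+11=37
a_5=4:  p_5=4·572+201=2489,  q_5=4·37+13=161
a_6=15:  p_6=15·2489+572=37907,  q_6=15·161+37=2452
a_7=4:  p_7=4·37907+2489=154117,  q_7=4·2452+161=9969
a_8=2:  p_8=2·154117+37907=346141,  q_8=2·9969+2452=22390
a_9=1:  p_9=1·346141+154117=500258,  q_9=1·22390+9969=32359
a_10=5:  p_10=5·500258+346141=2847431,  q_10=5·32359+22390=184185
a_11=2:  p_11=2·2847431+500258=6195120,  q_11=2·184185+32359=400729
(x₁, y₁) = (6195120, 400729);  6195120² − 239·400729² = 1 ✓
n=2: (6195120,400729)∘(6195120,400729) = (6195120·6195120+239·400729·400729, 6195120·400729+400729·6195120) = (76759023628799,4965128484960)
n=3: (76759023628799,4965128484960)∘(6195120,400729) = (6195120·76759023628799+239·400729·4965128484960, 6195120·4965128484960+400729·76759023628799) = (951062724926484326640,61519133559490389671)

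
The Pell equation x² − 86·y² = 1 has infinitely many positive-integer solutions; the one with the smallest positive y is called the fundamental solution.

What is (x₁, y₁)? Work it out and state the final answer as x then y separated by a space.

d=86: √d = [9; 3,1,1,1,8,1,1,1,3,18] (ℓ=10, even), read p_9/q_9
step 0: (9, 1)  from 9·(1,0) + (0,1)
step 1: (28, 3)  from 3·(9,1) + (1,0)
step 2: (37, 4)  from 1·(28,3) + (9,1)
step 3: (65, 7)  from 1·(37,4) + (28,3)
step 4: (102, 11)  from 1·(65,7) + (37,4)
step 5: (881, 95)  from 8·(102,11) + (65,7)
step 6: (983, 106)  from 1·(881,95) + (102,11)
…
step 8: (2847, 307)  from 1·(1864,201) + (983,106)
step 9: (10405, 1122)  from 3·(2847,307) + (1864,201)
→ (10405, 1122).  Check: 10405²=108264025, 86·1122²=108264024, difference 1.

10405 1122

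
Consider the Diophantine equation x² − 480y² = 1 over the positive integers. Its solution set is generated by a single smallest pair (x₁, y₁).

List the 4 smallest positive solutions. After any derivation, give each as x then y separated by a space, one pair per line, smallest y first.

241 11
116161 5302
55989361 2555553
26986755841 1231771244

√480 → a₀=21, period (1,9,1,42); ℓ=4 even so k=3
step 0: (21, 1)  from 21·(1,0) + (0,1)
…
step 2: (219, 10)  from 9·(22,1) + (21,1)
step 3: (241, 11)  from 1·(219,10) + (22,1)
fundamental: x₁=241, y₁=11  (since 58081 − 480·121 = 1)
(241+11√480)^2 = 116161 + 5302√480
(241+11√480)^3 = 55989361 + 2555553√480
(241+11√480)^4 = 26986755841 + 1231771244√480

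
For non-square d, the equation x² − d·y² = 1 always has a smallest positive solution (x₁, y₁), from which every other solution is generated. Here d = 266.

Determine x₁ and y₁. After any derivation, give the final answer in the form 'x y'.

√266 → a₀=16, period (3,4,3,32); ℓ=4 even so k=3
i=0: a=16 ⇒ p=16, q=1
…
i=2: a=4 ⇒ p=212, q=13
i=3: a=3 ⇒ p=685, q=42
→ (685, 42).  Check: 685²=469225, 266·42²=469224, difference 1.

685 42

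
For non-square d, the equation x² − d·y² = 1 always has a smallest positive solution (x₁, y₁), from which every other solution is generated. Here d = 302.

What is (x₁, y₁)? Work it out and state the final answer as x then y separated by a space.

4276623 246092

√302 = [17; 2,1,1,1,4,…,1,2,34, …], period ℓ=16 (even) → k=15
i=0: a=17 ⇒ p=17, q=1
…
i=2: a=1 ⇒ p=52, q=3
i=3: a=1 ⇒ p=87, q=5
i=4: a=1 ⇒ p=139, q=8
i=5: a=4 ⇒ p=643, q=37
i=6: a=2 ⇒ p=1425, q=82
i=7: a=1 ⇒ p=2068, q=119
i=8: a=16 ⇒ p=34513, q=1986
i=9: a=1 ⇒ p=36581, q=2105
…
i=11: a=4 ⇒ p=467281, q=26889
i=12: a=1 ⇒ p=574956, q=33085
i=13: a=1 ⇒ p=1042237, q=59974
i=14: a=1 ⇒ p=1617193, q=93059
i=15: a=2 ⇒ p=4276623, q=246092
→ (4276623, 246092).  Check: 4276623²=18289504284129, 302·246092²=18289504284128, difference 1.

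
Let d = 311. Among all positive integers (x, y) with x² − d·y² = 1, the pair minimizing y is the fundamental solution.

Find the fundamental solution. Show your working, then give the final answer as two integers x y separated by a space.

16883880 957397

√311 → a₀=17, period (1,1,1,2,1,…,1,1,34); ℓ=16 even so k=15
step 0: (17, 1)  from 17·(1,0) + (0,1)
step 1: (18, 1)  from 1·(17,1) + (1,0)
step 2: (35, 2)  from 1·(18,1) + (17,1)
…
step 4: (141, 8)  from 2·(53,3) + (35,2)
step 5: (194, 11)  from 1·(141,8) + (53,3)
step 6: (1305, 74)  from 6·(194,11) + (141,8)
…
step 8: (71158, 4035)  from 17·(4109,233) + (1305,74)
step 9: (217583, 12338)  from 3·(71158,4035) + (4109,233)
step 10: (1376656, 78063)  from 6·(217583,12338) + (71158,4035)
step 11: (1594239, 90401)  from 1·(1376656,78063) + (217583,12338)
step 12: (4565134, 258865)  from 2·(1594239,90401) + (1376656,78063)
…
step 14: (10724507, 608131)  from 1·(6159373,349266) + (4565134,258865)
step 15: (16883880, 957397)  from 1·(10724507,608131) + (6159373,349266)
fundamental: x₁=16883880, y₁=957397  (since 285065403854400 − 311·916609015609 = 1)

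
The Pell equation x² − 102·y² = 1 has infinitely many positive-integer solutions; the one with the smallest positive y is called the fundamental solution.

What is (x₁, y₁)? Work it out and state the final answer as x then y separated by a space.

101 10

d=102: √d = [10; 10,20] (ℓ=2, even), read p_1/q_1
step 0: (10, 1)  from 10·(1,0) + (0,1)
step 1: (101, 10)  from 10·(10,1) + (1,0)
→ (101, 10).  Check: 101²=10201, 102·10²=10200, difference 1.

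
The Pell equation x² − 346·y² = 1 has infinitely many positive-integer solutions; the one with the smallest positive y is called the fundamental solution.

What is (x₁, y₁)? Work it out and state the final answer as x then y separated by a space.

17299 930

√346 = [18; 1,1,1,1,36, …], period ℓ=5 (odd) → k=9
a_0=18:  p_0=18·1+0=18,  q_0=18·0+1=1
…
a_8=1:  p_8=1·6901+3497=10398,  q_8=1·371+188=559
a_9=1:  p_9=1·10398+6901=17299,  q_9=1·559+371=930
(x₁, y₁) = (17299, 930);  17299² − 346·930² = 1 ✓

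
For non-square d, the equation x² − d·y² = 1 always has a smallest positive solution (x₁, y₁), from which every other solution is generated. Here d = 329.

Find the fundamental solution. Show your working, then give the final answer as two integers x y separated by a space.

d=329: √d = [18; 7,4,2,1,1,4,1,1,2,4,7,36] (ℓ=12, even), read p_11/q_11
k=0  a_k=18  p_k/q_k = 18/1
k=1  a_k=7  p_k/q_k = 127/7
k=2  a_k=4  p_k/q_k = 526/29
k=3  a_k=2  p_k/q_k = 1179/65
k=4  a_k=1  p_k/q_k = 1705/94
k=5  a_k=1  p_k/q_k = 2884/159
k=6  a_k=4  p_k/q_k = 13241/730
k=7  a_k=1  p_k/q_k = 16125/889
k=8  a_k=1  p_k/q_k = 29366/1619
k=9  a_k=2  p_k/q_k = 74857/4127
k=10  a_k=4  p_k/q_k = 328794/18127
k=11  a_k=7  p_k/q_k = 2376415/131016
fundamental: x₁=2376415, y₁=131016  (since 5647348252225 − 329·17165192256 = 1)

2376415 131016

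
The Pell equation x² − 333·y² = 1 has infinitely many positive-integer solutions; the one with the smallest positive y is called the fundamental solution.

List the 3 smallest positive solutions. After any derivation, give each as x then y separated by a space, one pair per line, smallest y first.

d=333: √d = [18; 4,36] (ℓ=2, even), read p_1/q_1
k=0  a_k=18  p_k/q_k = 18/1
k=1  a_k=4  p_k/q_k = 73/4
(x₁, y₁) = (73, 4);  73² − 333·4² = 1 ✓
n=2: (73,4)∘(73,4) = (73·73+333·4·4, 73·4+4·73) = (10657,584)
n=3: (10657,584)∘(73,4) = (73·10657+333·4·584, 73·584+4·10657) = (1555849,85260)

73 4
10657 584
1555849 85260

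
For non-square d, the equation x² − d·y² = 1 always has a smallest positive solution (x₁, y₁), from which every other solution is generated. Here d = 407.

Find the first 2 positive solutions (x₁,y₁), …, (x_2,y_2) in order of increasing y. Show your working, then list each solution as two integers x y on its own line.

[20; 5,1,2,1,5,40] for √407; ℓ=6 ⇒ convergent index 5
i=0: a=20 ⇒ p=20, q=1
i=1: a=5 ⇒ p=101, q=5
i=2: a=1 ⇒ p=121, q=6
…
i=4: a=1 ⇒ p=464, q=23
i=5: a=5 ⇒ p=2663, q=132
(x₁, y₁) = (2663, 132);  2663² − 407·132² = 1 ✓
n=2: (2663,132)∘(2663,132) = (2663·2663+407·132·132, 2663·132+132·2663) = (14183137,703032)

2663 132
14183137 703032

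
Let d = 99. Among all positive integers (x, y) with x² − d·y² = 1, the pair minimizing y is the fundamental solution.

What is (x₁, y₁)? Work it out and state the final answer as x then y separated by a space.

d=99: √d = [9; 1,18] (ℓ=2, even), read p_1/q_1
step 0: (9, 1)  from 9·(1,0) + (0,1)
step 1: (10, 1)  from 1·(9,1) + (1,0)
→ (10, 1).  Check: 10²=100, 99·1²=99, difference 1.

10 1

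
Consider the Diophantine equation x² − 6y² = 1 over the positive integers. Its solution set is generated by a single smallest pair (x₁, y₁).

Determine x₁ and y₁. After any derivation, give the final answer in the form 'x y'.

5 2

√6 = [2; 2,4, …], period ℓ=2 (even) → k=1
k=0  a_k=2  p_k/q_k = 2/1
k=1  a_k=2  p_k/q_k = 5/2
→ (5, 2).  Check: 5²=25, 6·2²=24, difference 1.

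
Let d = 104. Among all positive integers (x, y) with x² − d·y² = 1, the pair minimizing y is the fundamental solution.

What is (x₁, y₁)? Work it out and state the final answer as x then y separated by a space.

√104 = [10; 5,20, …], period ℓ=2 (even) → k=1
step 0: (10, 1)  from 10·(1,0) + (0,1)
step 1: (51, 5)  from 5·(10,1) + (1,0)
→ (51, 5).  Check: 51²=2601, 104·5²=2600, difference 1.

51 5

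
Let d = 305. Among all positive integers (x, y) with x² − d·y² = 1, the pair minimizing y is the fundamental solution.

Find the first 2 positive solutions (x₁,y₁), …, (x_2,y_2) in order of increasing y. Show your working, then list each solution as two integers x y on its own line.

489 28
478241 27384

√305 → a₀=17, period (2,6,2,34); ℓ=4 even so k=3
i=0: a=17 ⇒ p=17, q=1
i=1: a=2 ⇒ p=35, q=2
i=2: a=6 ⇒ p=227, q=13
i=3: a=2 ⇒ p=489, q=28
(x₁, y₁) = (489, 28);  489² − 305·28² = 1 ✓
(489+28√305)^2 = 478241 + 27384√305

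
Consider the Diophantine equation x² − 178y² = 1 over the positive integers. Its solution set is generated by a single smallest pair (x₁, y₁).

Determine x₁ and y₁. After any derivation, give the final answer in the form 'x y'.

√178 = [13; 2,1,12,1,2,26, …], period ℓ=6 (even) → k=5
i=0: a=13 ⇒ p=13, q=1
…
i=4: a=1 ⇒ p=547, q=41
i=5: a=2 ⇒ p=1601, q=120
(x₁, y₁) = (1601, 120);  1601² − 178·120² = 1 ✓

1601 120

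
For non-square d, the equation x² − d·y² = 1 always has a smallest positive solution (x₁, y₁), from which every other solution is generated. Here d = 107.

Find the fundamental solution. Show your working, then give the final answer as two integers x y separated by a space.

√107 → a₀=10, period (2,1,9,1,2,20); ℓ=6 even so k=5
step 0: (10, 1)  from 10·(1,0) + (0,1)
…
step 3: (300, 29)  from 9·(31,3) + (21,2)
step 4: (331, 32)  from 1·(300,29) + (31,3)
step 5: (962, 93)  from 2·(331,32) + (300,29)
fundamental: x₁=962, y₁=93  (since 925444 − 107·8649 = 1)

962 93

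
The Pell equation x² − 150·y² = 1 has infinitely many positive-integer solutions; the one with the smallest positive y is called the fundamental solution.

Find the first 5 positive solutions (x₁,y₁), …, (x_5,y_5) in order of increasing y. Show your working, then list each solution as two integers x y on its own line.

49 4
4801 392
470449 38412
46099201 3763984
4517251249 368832020

√150 → a₀=12, period (4,24); ℓ=2 even so k=1
k=0  a_k=12  p_k/q_k = 12/1
k=1  a_k=4  p_k/q_k = 49/4
fundamental: x₁=49, y₁=4  (since 2401 − 150·16 = 1)
(49+4√150)^2 = 4801 + 392√150
(49+4√150)^3 = 470449 + 38412√150
(49+4√150)^4 = 46099201 + 3763984√150
(49+4√150)^5 = 4517251249 + 368832020√150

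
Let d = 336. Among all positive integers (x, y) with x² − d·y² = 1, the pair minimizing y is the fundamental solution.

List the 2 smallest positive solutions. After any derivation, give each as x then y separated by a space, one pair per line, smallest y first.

55 3
6049 330

d=336: √d = [18; 3,36] (ℓ=2, even), read p_1/q_1
step 0: (18, 1)  from 18·(1,0) + (0,1)
step 1: (55, 3)  from 3·(18,1) + (1,0)
fundamental: x₁=55, y₁=3  (since 3025 − 336·9 = 1)
k=2:  x_2 = 55·55+336·3·3 = 6049,  y_2 = 55·3+3·55 = 330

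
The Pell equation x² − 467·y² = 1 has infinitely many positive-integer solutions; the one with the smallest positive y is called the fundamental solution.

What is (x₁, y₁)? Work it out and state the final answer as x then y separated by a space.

[21; 1,1,1,1,3,…,1,1,42] for √467; ℓ=14 ⇒ convergent index 13
step 0: (21, 1)  from 21·(1,0) + (0,1)
step 1: (22, 1)  from 1·(21,1) + (1,0)
…
step 3: (65, 3)  from 1·(43,2) + (22,1)
step 4: (108, 5)  from 1·(65,3) + (43,2)
…
step 6: (1275, 59)  from 3·(389,18) + (108,5)
step 7: (27164, 1257)  from 21·(1275,59) + (389,18)
step 8: (82767, 3830)  from 3·(27164,1257) + (1275,59)
step 9: (275465, 12747)  from 3·(82767,3830) + (27164,1257)
step 10: (358232, 16577)  from 1·(275465,12747) + (82767,3830)
…
step 12: (991929, 45901)  from 1·(633697,29324) + (358232,16577)
step 13: (1625626, 75225)  from 1·(991929,45901) + (633697,29324)
(x₁, y₁) = (1625626, 75225);  1625626² − 467·75225² = 1 ✓

1625626 75225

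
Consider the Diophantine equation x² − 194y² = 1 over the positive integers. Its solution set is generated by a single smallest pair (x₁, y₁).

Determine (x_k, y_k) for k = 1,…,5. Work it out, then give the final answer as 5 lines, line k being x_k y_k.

[13; 1,12,1,26] for √194; ℓ=4 ⇒ convergent index 3
k=0  a_k=13  p_k/q_k = 13/1
…
k=2  a_k=12  p_k/q_k = 181/13
k=3  a_k=1  p_k/q_k = 195/14
→ (195, 14).  Check: 195²=38025, 194·14²=38024, difference 1.
(195+14√194)^2 = 76049 + 5460√194
(195+14√194)^3 = 29658915 + 2129386√194
(195+14√194)^4 = 11566900801 + 830455080√194
(195+14√194)^5 = 4511061653475 + 323875351814√194

195 14
76049 5460
29658915 2129386
11566900801 830455080
4511061653475 323875351814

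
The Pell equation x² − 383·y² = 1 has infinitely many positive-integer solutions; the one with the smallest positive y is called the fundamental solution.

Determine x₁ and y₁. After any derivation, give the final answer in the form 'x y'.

18768 959

d=383: √d = [19; 1,1,3,19,3,1,1,38] (ℓ=8, even), read p_7/q_7
i=0: a=19 ⇒ p=19, q=1
…
i=3: a=3 ⇒ p=137, q=7
…
i=5: a=3 ⇒ p=8063, q=412
i=6: a=1 ⇒ p=10705, q=547
i=7: a=1 ⇒ p=18768, q=959
(x₁, y₁) = (18768, 959);  18768² − 383·959² = 1 ✓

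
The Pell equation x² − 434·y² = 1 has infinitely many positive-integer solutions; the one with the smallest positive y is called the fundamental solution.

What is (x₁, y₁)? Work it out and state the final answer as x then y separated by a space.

d=434: √d = [20; 1,4,1,40] (ℓ=4, even), read p_3/q_3
k=0  a_k=20  p_k/q_k = 20/1
k=1  a_k=1  p_k/q_k = 21/1
k=2  a_k=4  p_k/q_k = 104/5
k=3  a_k=1  p_k/q_k = 125/6
(x₁, y₁) = (125, 6);  125² − 434·6² = 1 ✓

125 6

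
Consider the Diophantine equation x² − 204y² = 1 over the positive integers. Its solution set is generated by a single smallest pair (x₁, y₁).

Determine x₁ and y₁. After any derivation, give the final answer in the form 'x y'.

4999 350

√204 → a₀=14, period (3,1,1,6,1,1,3,28); ℓ=8 even so k=7
step 0: (14, 1)  from 14·(1,0) + (0,1)
step 1: (43, 3)  from 3·(14,1) + (1,0)
…
step 4: (657, 46)  from 6·(100,7) + (57,4)
step 5: (757, 53)  from 1·(657,46) + (100,7)
step 6: (1414, 99)  from 1·(757,53) + (657,46)
step 7: (4999, 350)  from 3·(1414,99) + (757,53)
fundamental: x₁=4999, y₁=350  (since 24990001 − 204·122500 = 1)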